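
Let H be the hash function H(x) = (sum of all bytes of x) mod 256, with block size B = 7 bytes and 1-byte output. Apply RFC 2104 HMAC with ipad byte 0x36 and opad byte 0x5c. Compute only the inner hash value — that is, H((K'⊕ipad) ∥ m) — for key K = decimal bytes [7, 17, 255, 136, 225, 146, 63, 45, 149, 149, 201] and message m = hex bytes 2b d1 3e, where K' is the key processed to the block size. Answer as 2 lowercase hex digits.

Key decimal bytes [7, 17, 255, 136, 225, 146, 63, 45, 149, 149, 201] = 07 11 ff 88 e1 92 3f 2d 95 95 c9 is 11 bytes > B = 7, so hash it first: H(key) = 71, then zero-pad to 7 bytes: K' = 71 00 00 00 00 00 00.
K' ⊕ ipad = 47 36 36 36 36 36 36.
Inner input = 47 36 36 36 36 36 36 ∥ 2b d1 3e.
Inner hash: sum = 71+54+54+54+54+54+54+43+209+62 = 709; mod 256 = 197 → c5.

c5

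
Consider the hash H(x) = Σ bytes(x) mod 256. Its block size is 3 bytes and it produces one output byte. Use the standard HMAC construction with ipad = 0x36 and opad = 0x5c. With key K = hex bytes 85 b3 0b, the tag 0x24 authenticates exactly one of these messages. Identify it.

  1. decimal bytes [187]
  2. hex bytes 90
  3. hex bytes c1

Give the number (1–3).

Key hex bytes 85 b3 0b is exactly B = 3 bytes: K' = 85 b3 0b.
K' ⊕ ipad = b3 85 3d; K' ⊕ opad = d9 ef 57.
m1: inner = H(b3 85 3d bb) = 30; tag = H(d9 ef 57 30) = 4f
m2: inner = H(b3 85 3d 90) = 05; tag = H(d9 ef 57 05) = 24 ← matches
m3: inner = H(b3 85 3d c1) = 36; tag = H(d9 ef 57 36) = 55

2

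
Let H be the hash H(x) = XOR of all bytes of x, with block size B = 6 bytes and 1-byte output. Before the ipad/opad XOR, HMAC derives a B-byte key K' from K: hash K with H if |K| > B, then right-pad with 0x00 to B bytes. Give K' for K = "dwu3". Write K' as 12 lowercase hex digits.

647775330000

Key "dwu3" = 64 77 75 33 is 4 bytes ≤ B = 6; zero-pad to 6 bytes: K' = 64 77 75 33 00 00.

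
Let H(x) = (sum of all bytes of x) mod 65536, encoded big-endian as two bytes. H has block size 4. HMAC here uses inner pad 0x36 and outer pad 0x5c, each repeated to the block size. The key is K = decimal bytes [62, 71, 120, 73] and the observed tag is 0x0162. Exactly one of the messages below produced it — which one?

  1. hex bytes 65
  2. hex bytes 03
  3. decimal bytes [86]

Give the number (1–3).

Key decimal bytes [62, 71, 120, 73] = 3e 47 78 49 is exactly B = 4 bytes: K' = 3e 47 78 49.
K' ⊕ ipad = 08 71 4e 7f; K' ⊕ opad = 62 1b 24 15.
m1: inner = H(08 71 4e 7f 65) = 01 ab; tag = H(62 1b 24 15 01 ab) = 0162 ← matches
m2: inner = H(08 71 4e 7f 03) = 01 49; tag = H(62 1b 24 15 01 49) = 0100
m3: inner = H(08 71 4e 7f 56) = 01 9c; tag = H(62 1b 24 15 01 9c) = 0153

1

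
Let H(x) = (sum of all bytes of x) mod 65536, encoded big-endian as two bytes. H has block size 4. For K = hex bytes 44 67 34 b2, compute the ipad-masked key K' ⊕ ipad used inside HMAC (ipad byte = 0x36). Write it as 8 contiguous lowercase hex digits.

Key hex bytes 44 67 34 b2 is exactly B = 4 bytes: K' = 44 67 34 b2.
XOR each byte with 0x36: 44⊕36=72, 67⊕36=51, 34⊕36=02, b2⊕36=84.

72510284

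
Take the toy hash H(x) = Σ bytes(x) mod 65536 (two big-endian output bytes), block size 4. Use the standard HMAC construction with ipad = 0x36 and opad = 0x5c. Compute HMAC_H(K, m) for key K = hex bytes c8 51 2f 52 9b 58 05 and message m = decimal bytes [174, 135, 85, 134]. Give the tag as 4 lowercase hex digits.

023b

Key hex bytes c8 51 2f 52 9b 58 05 is 7 bytes > B = 4, so hash it first: H(key) = 02 92, then zero-pad to 4 bytes: K' = 02 92 00 00.
K' ⊕ ipad = 34 a4 36 36.  K' ⊕ opad = 5e ce 5c 5c.
Inner input = (K'⊕ipad) ∥ m = 34 a4 36 36 ∥ ae 87 55 86.
Inner hash: sum = 52+164+54+54+174+135+85+134 = 852 → 03 54.
Outer input = (K'⊕opad) ∥ inner = 5e ce 5c 5c ∥ 03 54.
Outer hash (tag): sum = 94+206+92+92+3+84 = 571 → 02 3b.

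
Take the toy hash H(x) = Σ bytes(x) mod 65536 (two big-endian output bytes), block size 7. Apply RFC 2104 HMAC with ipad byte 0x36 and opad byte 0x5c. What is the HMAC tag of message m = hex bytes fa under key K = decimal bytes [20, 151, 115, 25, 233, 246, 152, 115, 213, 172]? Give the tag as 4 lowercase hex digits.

Key decimal bytes [20, 151, 115, 25, 233, 246, 152, 115, 213, 172] = 14 97 73 19 e9 f6 98 73 d5 ac is 10 bytes > B = 7, so hash it first: H(key) = 05 a2, then zero-pad to 7 bytes: K' = 05 a2 00 00 00 00 00.
K' ⊕ ipad = 33 94 36 36 36 36 36.  K' ⊕ opad = 59 fe 5c 5c 5c 5c 5c.
Inner input = (K'⊕ipad) ∥ m = 33 94 36 36 36 36 36 ∥ fa.
Inner hash: sum = 51+148+54+54+54+54+54+250 = 719 → 02 cf.
Outer input = (K'⊕opad) ∥ inner = 59 fe 5c 5c 5c 5c 5c ∥ 02 cf.
Outer hash (tag): sum = 89+254+92+92+92+92+92+2+207 = 1012 → 03 f4.

03f4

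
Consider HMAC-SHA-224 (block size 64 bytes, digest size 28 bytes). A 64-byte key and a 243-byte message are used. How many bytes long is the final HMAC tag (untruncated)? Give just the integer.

The tag is one SHA-224 digest: 28 bytes.

28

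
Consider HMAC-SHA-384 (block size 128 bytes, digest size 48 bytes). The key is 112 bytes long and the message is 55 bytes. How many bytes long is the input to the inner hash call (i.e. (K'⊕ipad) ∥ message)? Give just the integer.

183

Key is 112 ≤ 128 bytes, zero-padded: |K'| = 128.
Inner input = (K'⊕ipad) ∥ m → 128 + 55 = 183 bytes.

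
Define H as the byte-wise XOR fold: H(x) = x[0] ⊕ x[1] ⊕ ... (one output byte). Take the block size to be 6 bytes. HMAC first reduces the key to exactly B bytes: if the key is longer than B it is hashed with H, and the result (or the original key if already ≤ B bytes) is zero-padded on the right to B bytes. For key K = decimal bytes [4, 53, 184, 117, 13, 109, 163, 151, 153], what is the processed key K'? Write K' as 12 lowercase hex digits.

|K| = 9 > B = 6, so first hash the key.
H(K): XOR 04⊕35⊕b8⊕75⊕0d⊕6d⊕a3⊕97⊕99 = 31.
Zero-pad H(K) = 31 to 6 bytes: K' = 31 00 00 00 00 00.

310000000000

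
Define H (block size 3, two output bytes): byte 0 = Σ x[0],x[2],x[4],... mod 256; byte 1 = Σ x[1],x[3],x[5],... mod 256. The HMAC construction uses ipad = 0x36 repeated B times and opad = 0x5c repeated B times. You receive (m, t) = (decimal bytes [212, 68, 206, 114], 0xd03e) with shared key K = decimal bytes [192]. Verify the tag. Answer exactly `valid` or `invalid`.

valid

Key decimal bytes [192] = c0 is 1 byte ≤ B = 3; zero-pad to 3 bytes: K' = c0 00 00.
K' ⊕ ipad = f6 36 36; K' ⊕ opad = 9c 5c 5c.
Inner hash: even-index sum = 482 mod 256 = 226; odd-index sum = 472 mod 256 = 216 → e2 d8.
Outer hash (recomputed tag): even-index sum = 464 mod 256 = 208; odd-index sum = 318 mod 256 = 62 → d0 3e.
Recomputed tag = d03e; claimed = d03e → match.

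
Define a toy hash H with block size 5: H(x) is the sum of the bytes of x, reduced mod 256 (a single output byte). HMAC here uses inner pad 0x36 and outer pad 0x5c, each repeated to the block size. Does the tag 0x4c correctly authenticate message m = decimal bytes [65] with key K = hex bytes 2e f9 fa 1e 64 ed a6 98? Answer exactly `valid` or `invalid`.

invalid

Key hex bytes 2e f9 fa 1e 64 ed a6 98 is 8 bytes > B = 5, so hash it first: H(key) = ce, then zero-pad to 5 bytes: K' = ce 00 00 00 00.
K' ⊕ ipad = f8 36 36 36 36; K' ⊕ opad = 92 5c 5c 5c 5c.
Inner hash: sum = 248+54+54+54+54+65 = 529; mod 256 = 17 → 11.
Outer hash (recomputed tag): sum = 146+92+92+92+92+17 = 531; mod 256 = 19 → 13.
Recomputed tag = 13; claimed = 4c → mismatch.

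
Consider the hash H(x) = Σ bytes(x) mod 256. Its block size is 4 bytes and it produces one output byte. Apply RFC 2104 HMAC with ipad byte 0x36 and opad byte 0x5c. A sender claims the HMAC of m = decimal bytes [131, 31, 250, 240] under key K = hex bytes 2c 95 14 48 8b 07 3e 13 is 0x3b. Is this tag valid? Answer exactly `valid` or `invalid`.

invalid

Key hex bytes 2c 95 14 48 8b 07 3e 13 is 8 bytes > B = 4, so hash it first: H(key) = 00, then zero-pad to 4 bytes: K' = 00 00 00 00.
K' ⊕ ipad = 36 36 36 36; K' ⊕ opad = 5c 5c 5c 5c.
Inner hash: sum = 54+54+54+54+131+31+250+240 = 868; mod 256 = 100 → 64.
Outer hash (recomputed tag): sum = 92+92+92+92+100 = 468; mod 256 = 212 → d4.
Recomputed tag = d4; claimed = 3b → mismatch.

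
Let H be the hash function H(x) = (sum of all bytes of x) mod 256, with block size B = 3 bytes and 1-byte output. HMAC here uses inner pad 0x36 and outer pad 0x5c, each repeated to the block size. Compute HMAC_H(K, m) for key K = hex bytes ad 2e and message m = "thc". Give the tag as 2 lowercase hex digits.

e7

Key hex bytes ad 2e is 2 bytes ≤ B = 3; zero-pad to 3 bytes: K' = ad 2e 00.
K' ⊕ ipad = 9b 18 36.  K' ⊕ opad = f1 72 5c.
Inner input = (K'⊕ipad) ∥ m = 9b 18 36 ∥ 74 68 63.
Inner hash: sum = 155+24+54+116+104+99 = 552; mod 256 = 40 → 28.
Outer input = (K'⊕opad) ∥ inner = f1 72 5c ∥ 28.
Outer hash (tag): sum = 241+114+92+40 = 487; mod 256 = 231 → e7.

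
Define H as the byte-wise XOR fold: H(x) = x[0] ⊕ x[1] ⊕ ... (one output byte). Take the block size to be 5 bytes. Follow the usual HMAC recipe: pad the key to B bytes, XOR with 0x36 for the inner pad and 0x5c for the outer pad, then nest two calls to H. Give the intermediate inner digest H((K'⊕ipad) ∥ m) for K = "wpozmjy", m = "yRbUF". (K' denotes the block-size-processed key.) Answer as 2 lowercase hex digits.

00

Key "wpozmjy" = 77 70 6f 7a 6d 6a 79 is 7 bytes > B = 5, so hash it first: H(key) = 6c, then zero-pad to 5 bytes: K' = 6c 00 00 00 00.
K' ⊕ ipad = 5a 36 36 36 36.
Inner input = 5a 36 36 36 36 ∥ 79 52 62 55 46.
Inner hash: XOR 5a⊕36⊕36⊕36⊕36⊕79⊕52⊕62⊕55⊕46 = 00.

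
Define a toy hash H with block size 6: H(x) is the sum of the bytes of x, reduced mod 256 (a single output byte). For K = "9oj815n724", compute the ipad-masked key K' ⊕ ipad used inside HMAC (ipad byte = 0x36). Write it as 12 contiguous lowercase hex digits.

8d3636363636

Key "9oj815n724" = 39 6f 6a 38 31 35 6e 37 32 34 is 10 bytes > B = 6, so hash it first: H(key) = bb, then zero-pad to 6 bytes: K' = bb 00 00 00 00 00.
XOR each byte with 0x36: bb⊕36=8d, 00⊕36=36, 00⊕36=36, 00⊕36=36, 00⊕36=36, 00⊕36=36.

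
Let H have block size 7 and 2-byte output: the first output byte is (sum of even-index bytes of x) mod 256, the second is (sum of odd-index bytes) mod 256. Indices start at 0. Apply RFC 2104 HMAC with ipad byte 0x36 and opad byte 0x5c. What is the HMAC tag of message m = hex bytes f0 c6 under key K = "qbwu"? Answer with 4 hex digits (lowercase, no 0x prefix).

cd7d

Key "qbwu" = 71 62 77 75 is 4 bytes ≤ B = 7; zero-pad to 7 bytes: K' = 71 62 77 75 00 00 00.
K' ⊕ ipad = 47 54 41 43 36 36 36.  K' ⊕ opad = 2d 3e 2b 29 5c 5c 5c.
Inner input = (K'⊕ipad) ∥ m = 47 54 41 43 36 36 36 ∥ f0 c6.
Inner hash: even-index sum = 442 mod 256 = 186; odd-index sum = 445 mod 256 = 189 → ba bd.
Outer input = (K'⊕opad) ∥ inner = 2d 3e 2b 29 5c 5c 5c ∥ ba bd.
Outer hash (tag): even-index sum = 461 mod 256 = 205; odd-index sum = 381 mod 256 = 125 → cd 7d.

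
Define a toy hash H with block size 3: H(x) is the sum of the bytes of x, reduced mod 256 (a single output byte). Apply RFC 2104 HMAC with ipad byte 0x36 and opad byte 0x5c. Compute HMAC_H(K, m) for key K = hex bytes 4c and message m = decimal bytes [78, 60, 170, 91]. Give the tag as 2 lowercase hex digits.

3d

Key hex bytes 4c is 1 byte ≤ B = 3; zero-pad to 3 bytes: K' = 4c 00 00.
K' ⊕ ipad = 7a 36 36.  K' ⊕ opad = 10 5c 5c.
Inner input = (K'⊕ipad) ∥ m = 7a 36 36 ∥ 4e 3c aa 5b.
Inner hash: sum = 122+54+54+78+60+170+91 = 629; mod 256 = 117 → 75.
Outer input = (K'⊕opad) ∥ inner = 10 5c 5c ∥ 75.
Outer hash (tag): sum = 16+92+92+117 = 317; mod 256 = 61 → 3d.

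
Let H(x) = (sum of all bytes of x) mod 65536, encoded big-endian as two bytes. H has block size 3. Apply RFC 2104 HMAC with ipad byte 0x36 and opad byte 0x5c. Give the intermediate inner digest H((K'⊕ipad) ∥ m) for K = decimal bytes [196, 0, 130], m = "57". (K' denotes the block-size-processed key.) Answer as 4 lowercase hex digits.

Key decimal bytes [196, 0, 130] = c4 00 82 is exactly B = 3 bytes: K' = c4 00 82.
K' ⊕ ipad = f2 36 b4.
Inner input = f2 36 b4 ∥ 35 37.
Inner hash: sum = 242+54+180+53+55 = 584 → 02 48.

0248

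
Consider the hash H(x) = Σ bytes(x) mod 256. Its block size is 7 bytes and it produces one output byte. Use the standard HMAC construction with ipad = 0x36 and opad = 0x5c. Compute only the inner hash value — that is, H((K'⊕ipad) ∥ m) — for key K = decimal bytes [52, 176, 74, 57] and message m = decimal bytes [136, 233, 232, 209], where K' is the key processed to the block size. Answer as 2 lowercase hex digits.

Key decimal bytes [52, 176, 74, 57] = 34 b0 4a 39 is 4 bytes ≤ B = 7; zero-pad to 7 bytes: K' = 34 b0 4a 39 00 00 00.
K' ⊕ ipad = 02 86 7c 0f 36 36 36.
Inner input = 02 86 7c 0f 36 36 36 ∥ 88 e9 e8 d1.
Inner hash: sum = 2+134+124+15+54+54+54+136+233+232+209 = 1247; mod 256 = 223 → df.

df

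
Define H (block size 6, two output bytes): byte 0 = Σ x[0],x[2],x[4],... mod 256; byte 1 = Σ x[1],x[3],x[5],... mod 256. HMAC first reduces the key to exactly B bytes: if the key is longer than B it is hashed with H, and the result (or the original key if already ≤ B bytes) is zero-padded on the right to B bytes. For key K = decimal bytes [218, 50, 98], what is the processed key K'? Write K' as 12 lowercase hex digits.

da3262000000

Key decimal bytes [218, 50, 98] = da 32 62 is 3 bytes ≤ B = 6; zero-pad to 6 bytes: K' = da 32 62 00 00 00.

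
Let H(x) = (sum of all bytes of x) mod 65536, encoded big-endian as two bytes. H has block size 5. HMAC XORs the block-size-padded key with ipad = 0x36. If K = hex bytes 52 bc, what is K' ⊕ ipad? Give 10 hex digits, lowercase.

Key hex bytes 52 bc is 2 bytes ≤ B = 5; zero-pad to 5 bytes: K' = 52 bc 00 00 00.
XOR each byte with 0x36: 52⊕36=64, bc⊕36=8a, 00⊕36=36, 00⊕36=36, 00⊕36=36.

648a363636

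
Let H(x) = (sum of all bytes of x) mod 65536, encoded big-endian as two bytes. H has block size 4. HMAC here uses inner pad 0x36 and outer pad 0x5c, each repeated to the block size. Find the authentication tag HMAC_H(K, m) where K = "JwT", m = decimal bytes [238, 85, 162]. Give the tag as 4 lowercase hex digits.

Key "JwT" = 4a 77 54 is 3 bytes ≤ B = 4; zero-pad to 4 bytes: K' = 4a 77 54 00.
K' ⊕ ipad = 7c 41 62 36.  K' ⊕ opad = 16 2b 08 5c.
Inner input = (K'⊕ipad) ∥ m = 7c 41 62 36 ∥ ee 55 a2.
Inner hash: sum = 124+65+98+54+238+85+162 = 826 → 03 3a.
Outer input = (K'⊕opad) ∥ inner = 16 2b 08 5c ∥ 03 3a.
Outer hash (tag): sum = 22+43+8+92+3+58 = 226 → 00 e2.

00e2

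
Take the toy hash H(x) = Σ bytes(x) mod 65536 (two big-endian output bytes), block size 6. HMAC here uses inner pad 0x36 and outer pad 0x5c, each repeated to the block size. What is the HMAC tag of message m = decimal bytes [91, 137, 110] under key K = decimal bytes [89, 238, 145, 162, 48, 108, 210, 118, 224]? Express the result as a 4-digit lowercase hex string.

0292

Key decimal bytes [89, 238, 145, 162, 48, 108, 210, 118, 224] = 59 ee 91 a2 30 6c d2 76 e0 is 9 bytes > B = 6, so hash it first: H(key) = 05 3e, then zero-pad to 6 bytes: K' = 05 3e 00 00 00 00.
K' ⊕ ipad = 33 08 36 36 36 36.  K' ⊕ opad = 59 62 5c 5c 5c 5c.
Inner input = (K'⊕ipad) ∥ m = 33 08 36 36 36 36 ∥ 5b 89 6e.
Inner hash: sum = 51+8+54+54+54+54+91+137+110 = 613 → 02 65.
Outer input = (K'⊕opad) ∥ inner = 59 62 5c 5c 5c 5c ∥ 02 65.
Outer hash (tag): sum = 89+98+92+92+92+92+2+101 = 658 → 02 92.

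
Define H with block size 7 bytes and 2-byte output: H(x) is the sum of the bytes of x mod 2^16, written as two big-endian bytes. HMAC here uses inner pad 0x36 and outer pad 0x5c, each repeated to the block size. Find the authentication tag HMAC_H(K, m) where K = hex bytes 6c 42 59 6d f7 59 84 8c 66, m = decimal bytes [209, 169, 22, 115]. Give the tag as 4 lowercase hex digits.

Key hex bytes 6c 42 59 6d f7 59 84 8c 66 is 9 bytes > B = 7, so hash it first: H(key) = 04 3a, then zero-pad to 7 bytes: K' = 04 3a 00 00 00 00 00.
K' ⊕ ipad = 32 0c 36 36 36 36 36.  K' ⊕ opad = 58 66 5c 5c 5c 5c 5c.
Inner input = (K'⊕ipad) ∥ m = 32 0c 36 36 36 36 36 ∥ d1 a9 16 73.
Inner hash: sum = 50+12+54+54+54+54+54+209+169+22+115 = 847 → 03 4f.
Outer input = (K'⊕opad) ∥ inner = 58 66 5c 5c 5c 5c 5c ∥ 03 4f.
Outer hash (tag): sum = 88+102+92+92+92+92+92+3+79 = 732 → 02 dc.

02dc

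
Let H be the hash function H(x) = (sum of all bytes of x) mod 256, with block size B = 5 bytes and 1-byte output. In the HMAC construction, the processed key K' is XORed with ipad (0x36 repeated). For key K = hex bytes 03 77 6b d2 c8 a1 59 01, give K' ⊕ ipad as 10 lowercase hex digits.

4c36363636

Key hex bytes 03 77 6b d2 c8 a1 59 01 is 8 bytes > B = 5, so hash it first: H(key) = 7a, then zero-pad to 5 bytes: K' = 7a 00 00 00 00.
XOR each byte with 0x36: 7a⊕36=4c, 00⊕36=36, 00⊕36=36, 00⊕36=36, 00⊕36=36.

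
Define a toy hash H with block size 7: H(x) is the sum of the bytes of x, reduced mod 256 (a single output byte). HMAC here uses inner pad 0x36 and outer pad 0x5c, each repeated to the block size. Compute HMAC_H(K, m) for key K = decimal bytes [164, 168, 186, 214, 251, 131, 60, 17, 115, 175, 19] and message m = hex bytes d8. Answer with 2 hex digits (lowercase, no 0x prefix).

Key decimal bytes [164, 168, 186, 214, 251, 131, 60, 17, 115, 175, 19] = a4 a8 ba d6 fb 83 3c 11 73 af 13 is 11 bytes > B = 7, so hash it first: H(key) = dc, then zero-pad to 7 bytes: K' = dc 00 00 00 00 00 00.
K' ⊕ ipad = ea 36 36 36 36 36 36.  K' ⊕ opad = 80 5c 5c 5c 5c 5c 5c.
Inner input = (K'⊕ipad) ∥ m = ea 36 36 36 36 36 36 ∥ d8.
Inner hash: sum = 234+54+54+54+54+54+54+216 = 774; mod 256 = 6 → 06.
Outer input = (K'⊕opad) ∥ inner = 80 5c 5c 5c 5c 5c 5c ∥ 06.
Outer hash (tag): sum = 128+92+92+92+92+92+92+6 = 686; mod 256 = 174 → ae.

ae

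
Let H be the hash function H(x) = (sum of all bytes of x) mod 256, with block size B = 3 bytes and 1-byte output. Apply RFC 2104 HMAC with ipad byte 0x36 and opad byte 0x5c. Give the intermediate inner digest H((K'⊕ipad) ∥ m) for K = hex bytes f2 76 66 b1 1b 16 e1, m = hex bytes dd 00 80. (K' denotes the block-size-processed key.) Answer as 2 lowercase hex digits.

70

Key hex bytes f2 76 66 b1 1b 16 e1 is 7 bytes > B = 3, so hash it first: H(key) = 91, then zero-pad to 3 bytes: K' = 91 00 00.
K' ⊕ ipad = a7 36 36.
Inner input = a7 36 36 ∥ dd 00 80.
Inner hash: sum = 167+54+54+221+0+128 = 624; mod 256 = 112 → 70.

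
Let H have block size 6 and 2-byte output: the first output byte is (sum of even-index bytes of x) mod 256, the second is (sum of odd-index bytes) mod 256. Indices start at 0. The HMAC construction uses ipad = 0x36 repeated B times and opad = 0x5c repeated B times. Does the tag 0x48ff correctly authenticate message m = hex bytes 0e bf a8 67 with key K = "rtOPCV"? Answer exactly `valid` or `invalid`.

Key "rtOPCV" = 72 74 4f 50 43 56 is exactly B = 6 bytes: K' = 72 74 4f 50 43 56.
K' ⊕ ipad = 44 42 79 66 75 60; K' ⊕ opad = 2e 28 13 0c 1f 0a.
Inner hash: even-index sum = 488 mod 256 = 232; odd-index sum = 558 mod 256 = 46 → e8 2e.
Outer hash (recomputed tag): even-index sum = 328 mod 256 = 72; odd-index sum = 108 mod 256 = 108 → 48 6c.
Recomputed tag = 486c; claimed = 48ff → mismatch.

invalid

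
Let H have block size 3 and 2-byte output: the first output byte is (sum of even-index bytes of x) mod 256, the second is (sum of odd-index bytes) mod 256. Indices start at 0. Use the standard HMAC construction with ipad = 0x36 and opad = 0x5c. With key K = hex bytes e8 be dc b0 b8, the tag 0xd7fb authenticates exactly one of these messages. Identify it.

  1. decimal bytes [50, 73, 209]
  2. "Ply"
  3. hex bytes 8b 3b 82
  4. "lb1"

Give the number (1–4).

Key hex bytes e8 be dc b0 b8 is 5 bytes > B = 3, so hash it first: H(key) = 7c 6e, then zero-pad to 3 bytes: K' = 7c 6e 00.
K' ⊕ ipad = 4a 58 36; K' ⊕ opad = 20 32 5c.
m1: inner = H(4a 58 36 32 49 d1) = c9 5b; tag = H(20 32 5c c9 5b) = d7fb ← matches
m2: inner = H(4a 58 36 50 6c 79) = ec 21; tag = H(20 32 5c ec 21) = 9d1e
m3: inner = H(4a 58 36 8b 3b 82) = bb 65; tag = H(20 32 5c bb 65) = e1ed
m4: inner = H(4a 58 36 6c 62 31) = e2 f5; tag = H(20 32 5c e2 f5) = 7114

1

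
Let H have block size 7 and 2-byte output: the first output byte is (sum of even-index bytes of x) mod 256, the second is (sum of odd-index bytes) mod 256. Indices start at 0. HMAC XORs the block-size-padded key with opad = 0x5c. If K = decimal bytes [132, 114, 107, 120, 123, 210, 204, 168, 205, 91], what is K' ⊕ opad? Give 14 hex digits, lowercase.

5fe35c5c5c5c5c

Key decimal bytes [132, 114, 107, 120, 123, 210, 204, 168, 205, 91] = 84 72 6b 78 7b d2 cc a8 cd 5b is 10 bytes > B = 7, so hash it first: H(key) = 03 bf, then zero-pad to 7 bytes: K' = 03 bf 00 00 00 00 00.
XOR each byte with 0x5c: 03⊕5c=5f, bf⊕5c=e3, 00⊕5c=5c, 00⊕5c=5c, 00⊕5c=5c, 00⊕5c=5c, 00⊕5c=5c.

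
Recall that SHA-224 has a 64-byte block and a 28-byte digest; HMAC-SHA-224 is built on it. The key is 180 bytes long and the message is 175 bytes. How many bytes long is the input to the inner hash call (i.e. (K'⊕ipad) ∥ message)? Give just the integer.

239

Key is 180 > 64 bytes, so it is hashed to 28 bytes then zero-padded to 64: |K'| = 64.
Inner input = (K'⊕ipad) ∥ m → 64 + 175 = 239 bytes.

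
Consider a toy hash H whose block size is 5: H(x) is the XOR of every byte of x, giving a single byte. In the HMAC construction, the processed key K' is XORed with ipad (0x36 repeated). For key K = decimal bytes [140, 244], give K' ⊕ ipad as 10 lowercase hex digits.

bac2363636

Key decimal bytes [140, 244] = 8c f4 is 2 bytes ≤ B = 5; zero-pad to 5 bytes: K' = 8c f4 00 00 00.
XOR each byte with 0x36: 8c⊕36=ba, f4⊕36=c2, 00⊕36=36, 00⊕36=36, 00⊕36=36.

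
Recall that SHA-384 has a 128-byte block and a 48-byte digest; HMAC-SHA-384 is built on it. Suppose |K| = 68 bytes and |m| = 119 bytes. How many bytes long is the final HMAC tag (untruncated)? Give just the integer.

48

The tag is one SHA-384 digest: 48 bytes.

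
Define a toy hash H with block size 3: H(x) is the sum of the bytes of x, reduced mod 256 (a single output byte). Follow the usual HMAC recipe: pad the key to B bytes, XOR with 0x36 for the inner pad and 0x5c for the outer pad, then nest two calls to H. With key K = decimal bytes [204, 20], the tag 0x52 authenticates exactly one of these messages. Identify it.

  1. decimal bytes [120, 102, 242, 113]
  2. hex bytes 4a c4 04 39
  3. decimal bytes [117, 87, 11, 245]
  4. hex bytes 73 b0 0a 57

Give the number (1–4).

Key decimal bytes [204, 20] = cc 14 is 2 bytes ≤ B = 3; zero-pad to 3 bytes: K' = cc 14 00.
K' ⊕ ipad = fa 22 36; K' ⊕ opad = 90 48 5c.
m1: inner = H(fa 22 36 78 66 f2 71) = 93; tag = H(90 48 5c 93) = c7
m2: inner = H(fa 22 36 4a c4 04 39) = 9d; tag = H(90 48 5c 9d) = d1
m3: inner = H(fa 22 36 75 57 0b f5) = 1e; tag = H(90 48 5c 1e) = 52 ← matches
m4: inner = H(fa 22 36 73 b0 0a 57) = d6; tag = H(90 48 5c d6) = 0a

3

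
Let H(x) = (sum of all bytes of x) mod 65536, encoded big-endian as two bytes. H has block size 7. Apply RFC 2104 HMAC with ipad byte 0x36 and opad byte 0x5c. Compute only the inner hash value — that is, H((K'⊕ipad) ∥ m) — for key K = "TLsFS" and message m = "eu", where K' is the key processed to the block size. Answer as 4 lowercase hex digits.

033c

Key "TLsFS" = 54 4c 73 46 53 is 5 bytes ≤ B = 7; zero-pad to 7 bytes: K' = 54 4c 73 46 53 00 00.
K' ⊕ ipad = 62 7a 45 70 65 36 36.
Inner input = 62 7a 45 70 65 36 36 ∥ 65 75.
Inner hash: sum = 98+122+69+112+101+54+54+101+117 = 828 → 03 3c.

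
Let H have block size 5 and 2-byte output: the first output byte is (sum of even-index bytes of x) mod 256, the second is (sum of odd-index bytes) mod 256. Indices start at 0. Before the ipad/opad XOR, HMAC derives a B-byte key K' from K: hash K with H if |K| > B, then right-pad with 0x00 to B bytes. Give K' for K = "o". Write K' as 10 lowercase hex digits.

Key "o" = 6f is 1 byte ≤ B = 5; zero-pad to 5 bytes: K' = 6f 00 00 00 00.

6f00000000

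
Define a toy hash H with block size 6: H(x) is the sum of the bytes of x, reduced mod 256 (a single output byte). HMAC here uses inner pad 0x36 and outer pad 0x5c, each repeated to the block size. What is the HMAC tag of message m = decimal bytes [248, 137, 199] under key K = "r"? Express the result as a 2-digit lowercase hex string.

94

Key "r" = 72 is 1 byte ≤ B = 6; zero-pad to 6 bytes: K' = 72 00 00 00 00 00.
K' ⊕ ipad = 44 36 36 36 36 36.  K' ⊕ opad = 2e 5c 5c 5c 5c 5c.
Inner input = (K'⊕ipad) ∥ m = 44 36 36 36 36 36 ∥ f8 89 c7.
Inner hash: sum = 68+54+54+54+54+54+248+137+199 = 922; mod 256 = 154 → 9a.
Outer input = (K'⊕opad) ∥ inner = 2e 5c 5c 5c 5c 5c ∥ 9a.
Outer hash (tag): sum = 46+92+92+92+92+92+154 = 660; mod 256 = 148 → 94.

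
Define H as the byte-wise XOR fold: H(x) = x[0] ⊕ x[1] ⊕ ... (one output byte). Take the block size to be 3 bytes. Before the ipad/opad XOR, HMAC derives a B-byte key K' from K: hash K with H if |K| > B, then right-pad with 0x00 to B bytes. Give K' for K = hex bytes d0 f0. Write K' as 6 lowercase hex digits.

d0f000

Key hex bytes d0 f0 is 2 bytes ≤ B = 3; zero-pad to 3 bytes: K' = d0 f0 00.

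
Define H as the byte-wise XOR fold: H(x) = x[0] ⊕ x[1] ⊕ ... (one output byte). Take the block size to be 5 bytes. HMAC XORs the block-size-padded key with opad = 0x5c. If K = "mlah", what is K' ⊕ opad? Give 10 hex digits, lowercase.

Key "mlah" = 6d 6c 61 68 is 4 bytes ≤ B = 5; zero-pad to 5 bytes: K' = 6d 6c 61 68 00.
XOR each byte with 0x5c: 6d⊕5c=31, 6c⊕5c=30, 61⊕5c=3d, 68⊕5c=34, 00⊕5c=5c.

31303d345c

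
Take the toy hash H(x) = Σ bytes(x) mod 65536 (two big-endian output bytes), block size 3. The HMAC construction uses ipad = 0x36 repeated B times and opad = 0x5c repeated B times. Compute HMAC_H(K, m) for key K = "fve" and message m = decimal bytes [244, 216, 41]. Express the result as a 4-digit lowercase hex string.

Key "fve" = 66 76 65 is exactly B = 3 bytes: K' = 66 76 65.
K' ⊕ ipad = 50 40 53.  K' ⊕ opad = 3a 2a 39.
Inner input = (K'⊕ipad) ∥ m = 50 40 53 ∥ f4 d8 29.
Inner hash: sum = 80+64+83+244+216+41 = 728 → 02 d8.
Outer input = (K'⊕opad) ∥ inner = 3a 2a 39 ∥ 02 d8.
Outer hash (tag): sum = 58+42+57+2+216 = 375 → 01 77.

0177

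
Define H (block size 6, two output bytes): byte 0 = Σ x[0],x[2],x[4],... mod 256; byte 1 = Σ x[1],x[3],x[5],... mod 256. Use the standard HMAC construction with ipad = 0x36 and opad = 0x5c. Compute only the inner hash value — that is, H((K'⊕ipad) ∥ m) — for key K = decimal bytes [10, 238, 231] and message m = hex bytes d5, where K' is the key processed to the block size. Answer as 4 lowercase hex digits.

1844

Key decimal bytes [10, 238, 231] = 0a ee e7 is 3 bytes ≤ B = 6; zero-pad to 6 bytes: K' = 0a ee e7 00 00 00.
K' ⊕ ipad = 3c d8 d1 36 36 36.
Inner input = 3c d8 d1 36 36 36 ∥ d5.
Inner hash: even-index sum = 536 mod 256 = 24; odd-index sum = 324 mod 256 = 68 → 18 44.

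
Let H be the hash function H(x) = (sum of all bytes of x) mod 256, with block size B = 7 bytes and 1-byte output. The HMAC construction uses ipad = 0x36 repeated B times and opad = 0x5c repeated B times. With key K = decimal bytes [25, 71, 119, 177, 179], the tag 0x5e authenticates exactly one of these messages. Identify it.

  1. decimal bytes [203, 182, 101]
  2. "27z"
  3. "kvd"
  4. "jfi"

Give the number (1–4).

Key decimal bytes [25, 71, 119, 177, 179] = 19 47 77 b1 b3 is 5 bytes ≤ B = 7; zero-pad to 7 bytes: K' = 19 47 77 b1 b3 00 00.
K' ⊕ ipad = 2f 71 41 87 85 36 36; K' ⊕ opad = 45 1b 2b ed ef 5c 5c.
m1: inner = H(2f 71 41 87 85 36 36 cb b6 65) = 3f; tag = H(45 1b 2b ed ef 5c 5c 3f) = 5e ← matches
m2: inner = H(2f 71 41 87 85 36 36 32 37 7a) = 3c; tag = H(45 1b 2b ed ef 5c 5c 3c) = 5b
m3: inner = H(2f 71 41 87 85 36 36 6b 76 64) = 9e; tag = H(45 1b 2b ed ef 5c 5c 9e) = bd
m4: inner = H(2f 71 41 87 85 36 36 6a 66 69) = 92; tag = H(45 1b 2b ed ef 5c 5c 92) = b1

1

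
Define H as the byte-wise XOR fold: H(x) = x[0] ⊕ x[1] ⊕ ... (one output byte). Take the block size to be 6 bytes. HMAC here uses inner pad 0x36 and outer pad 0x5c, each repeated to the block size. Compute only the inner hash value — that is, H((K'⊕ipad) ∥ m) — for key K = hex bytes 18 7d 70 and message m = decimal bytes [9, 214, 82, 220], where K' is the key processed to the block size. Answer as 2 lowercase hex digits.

44

Key hex bytes 18 7d 70 is 3 bytes ≤ B = 6; zero-pad to 6 bytes: K' = 18 7d 70 00 00 00.
K' ⊕ ipad = 2e 4b 46 36 36 36.
Inner input = 2e 4b 46 36 36 36 ∥ 09 d6 52 dc.
Inner hash: XOR 2e⊕4b⊕46⊕36⊕36⊕36⊕09⊕d6⊕52⊕dc = 44.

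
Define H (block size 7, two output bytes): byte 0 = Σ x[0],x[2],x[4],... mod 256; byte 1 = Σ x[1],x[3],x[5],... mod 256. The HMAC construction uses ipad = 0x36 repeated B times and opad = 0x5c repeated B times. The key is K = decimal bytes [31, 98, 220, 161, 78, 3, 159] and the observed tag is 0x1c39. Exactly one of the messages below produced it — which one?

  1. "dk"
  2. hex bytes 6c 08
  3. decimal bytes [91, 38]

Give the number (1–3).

Key decimal bytes [31, 98, 220, 161, 78, 3, 159] = 1f 62 dc a1 4e 03 9f is exactly B = 7 bytes: K' = 1f 62 dc a1 4e 03 9f.
K' ⊕ ipad = 29 54 ea 97 78 35 a9; K' ⊕ opad = 43 3e 80 fd 12 5f c3.
m1: inner = H(29 54 ea 97 78 35 a9 64 6b) = 9f 84; tag = H(43 3e 80 fd 12 5f c3 9f 84) = 1c39 ← matches
m2: inner = H(29 54 ea 97 78 35 a9 6c 08) = 3c 8c; tag = H(43 3e 80 fd 12 5f c3 3c 8c) = 24d6
m3: inner = H(29 54 ea 97 78 35 a9 5b 26) = 5a 7b; tag = H(43 3e 80 fd 12 5f c3 5a 7b) = 13f4

1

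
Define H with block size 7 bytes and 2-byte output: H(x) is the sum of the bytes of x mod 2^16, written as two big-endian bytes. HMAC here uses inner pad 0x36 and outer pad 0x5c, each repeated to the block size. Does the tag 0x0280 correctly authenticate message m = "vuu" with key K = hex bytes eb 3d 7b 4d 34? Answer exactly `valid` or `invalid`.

Key hex bytes eb 3d 7b 4d 34 is 5 bytes ≤ B = 7; zero-pad to 7 bytes: K' = eb 3d 7b 4d 34 00 00.
K' ⊕ ipad = dd 0b 4d 7b 02 36 36; K' ⊕ opad = b7 61 27 11 68 5c 5c.
Inner hash: sum = 221+11+77+123+2+54+54+118+117+117 = 894 → 03 7e.
Outer hash (recomputed tag): sum = 183+97+39+17+104+92+92+3+126 = 753 → 02 f1.
Recomputed tag = 02f1; claimed = 0280 → mismatch.

invalid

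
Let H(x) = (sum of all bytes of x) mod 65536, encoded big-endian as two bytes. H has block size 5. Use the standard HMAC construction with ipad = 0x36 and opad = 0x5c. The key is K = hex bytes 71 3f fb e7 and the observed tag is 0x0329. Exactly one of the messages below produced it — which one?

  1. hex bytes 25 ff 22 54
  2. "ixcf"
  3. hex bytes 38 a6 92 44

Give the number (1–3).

Key hex bytes 71 3f fb e7 is 4 bytes ≤ B = 5; zero-pad to 5 bytes: K' = 71 3f fb e7 00.
K' ⊕ ipad = 47 09 cd d1 36; K' ⊕ opad = 2d 63 a7 bb 5c.
m1: inner = H(47 09 cd d1 36 25 ff 22 54) = 03 be; tag = H(2d 63 a7 bb 5c 03 be) = 030f
m2: inner = H(47 09 cd d1 36 69 78 63 66) = 03 ce; tag = H(2d 63 a7 bb 5c 03 ce) = 031f
m3: inner = H(47 09 cd d1 36 38 a6 92 44) = 03 d8; tag = H(2d 63 a7 bb 5c 03 d8) = 0329 ← matches

3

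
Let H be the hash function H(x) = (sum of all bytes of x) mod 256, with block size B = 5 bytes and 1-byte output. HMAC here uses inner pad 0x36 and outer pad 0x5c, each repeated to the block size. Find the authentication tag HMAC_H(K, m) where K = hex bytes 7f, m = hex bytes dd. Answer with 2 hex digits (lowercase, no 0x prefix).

Key hex bytes 7f is 1 byte ≤ B = 5; zero-pad to 5 bytes: K' = 7f 00 00 00 00.
K' ⊕ ipad = 49 36 36 36 36.  K' ⊕ opad = 23 5c 5c 5c 5c.
Inner input = (K'⊕ipad) ∥ m = 49 36 36 36 36 ∥ dd.
Inner hash: sum = 73+54+54+54+54+221 = 510; mod 256 = 254 → fe.
Outer input = (K'⊕opad) ∥ inner = 23 5c 5c 5c 5c ∥ fe.
Outer hash (tag): sum = 35+92+92+92+92+254 = 657; mod 256 = 145 → 91.

91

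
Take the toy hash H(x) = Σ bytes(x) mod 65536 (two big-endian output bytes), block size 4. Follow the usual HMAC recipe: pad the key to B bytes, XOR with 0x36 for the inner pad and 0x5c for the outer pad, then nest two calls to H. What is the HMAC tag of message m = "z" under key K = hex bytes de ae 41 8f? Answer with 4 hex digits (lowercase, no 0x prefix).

0291

Key hex bytes de ae 41 8f is exactly B = 4 bytes: K' = de ae 41 8f.
K' ⊕ ipad = e8 98 77 b9.  K' ⊕ opad = 82 f2 1d d3.
Inner input = (K'⊕ipad) ∥ m = e8 98 77 b9 ∥ 7a.
Inner hash: sum = 232+152+119+185+122 = 810 → 03 2a.
Outer input = (K'⊕opad) ∥ inner = 82 f2 1d d3 ∥ 03 2a.
Outer hash (tag): sum = 130+242+29+211+3+42 = 657 → 02 91.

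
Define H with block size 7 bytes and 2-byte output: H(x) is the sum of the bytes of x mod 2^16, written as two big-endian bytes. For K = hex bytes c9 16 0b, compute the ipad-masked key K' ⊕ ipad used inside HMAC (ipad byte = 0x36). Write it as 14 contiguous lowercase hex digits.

ff203d36363636

Key hex bytes c9 16 0b is 3 bytes ≤ B = 7; zero-pad to 7 bytes: K' = c9 16 0b 00 00 00 00.
XOR each byte with 0x36: c9⊕36=ff, 16⊕36=20, 0b⊕36=3d, 00⊕36=36, 00⊕36=36, 00⊕36=36, 00⊕36=36.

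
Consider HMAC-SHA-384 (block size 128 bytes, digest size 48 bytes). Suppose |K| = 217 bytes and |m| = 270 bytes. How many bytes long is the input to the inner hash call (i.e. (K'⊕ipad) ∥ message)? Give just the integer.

398

Key is 217 > 128 bytes, so it is hashed to 48 bytes then zero-padded to 128: |K'| = 128.
Inner input = (K'⊕ipad) ∥ m → 128 + 270 = 398 bytes.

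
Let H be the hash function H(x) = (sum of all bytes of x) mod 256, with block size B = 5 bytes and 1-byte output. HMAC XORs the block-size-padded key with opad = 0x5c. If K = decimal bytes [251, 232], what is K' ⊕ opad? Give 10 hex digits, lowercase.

Key decimal bytes [251, 232] = fb e8 is 2 bytes ≤ B = 5; zero-pad to 5 bytes: K' = fb e8 00 00 00.
XOR each byte with 0x5c: fb⊕5c=a7, e8⊕5c=b4, 00⊕5c=5c, 00⊕5c=5c, 00⊕5c=5c.

a7b45c5c5c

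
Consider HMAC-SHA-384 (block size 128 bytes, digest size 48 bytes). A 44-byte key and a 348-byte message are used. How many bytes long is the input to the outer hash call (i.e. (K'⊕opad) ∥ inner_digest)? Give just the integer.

Key is 44 ≤ 128 bytes, zero-padded: |K'| = 128.
Outer input = (K'⊕opad) ∥ H(inner) → 128 + 48 = 176 bytes.

176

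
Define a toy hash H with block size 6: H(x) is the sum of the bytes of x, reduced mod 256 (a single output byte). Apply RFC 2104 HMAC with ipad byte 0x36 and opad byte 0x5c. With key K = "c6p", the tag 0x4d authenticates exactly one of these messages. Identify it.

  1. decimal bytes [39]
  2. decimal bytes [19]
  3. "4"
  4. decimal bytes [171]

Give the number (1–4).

Key "c6p" = 63 36 70 is 3 bytes ≤ B = 6; zero-pad to 6 bytes: K' = 63 36 70 00 00 00.
K' ⊕ ipad = 55 00 46 36 36 36; K' ⊕ opad = 3f 6a 2c 5c 5c 5c.
m1: inner = H(55 00 46 36 36 36 27) = 64; tag = H(3f 6a 2c 5c 5c 5c 64) = 4d ← matches
m2: inner = H(55 00 46 36 36 36 13) = 50; tag = H(3f 6a 2c 5c 5c 5c 50) = 39
m3: inner = H(55 00 46 36 36 36 34) = 71; tag = H(3f 6a 2c 5c 5c 5c 71) = 5a
m4: inner = H(55 00 46 36 36 36 ab) = e8; tag = H(3f 6a 2c 5c 5c 5c e8) = d1

1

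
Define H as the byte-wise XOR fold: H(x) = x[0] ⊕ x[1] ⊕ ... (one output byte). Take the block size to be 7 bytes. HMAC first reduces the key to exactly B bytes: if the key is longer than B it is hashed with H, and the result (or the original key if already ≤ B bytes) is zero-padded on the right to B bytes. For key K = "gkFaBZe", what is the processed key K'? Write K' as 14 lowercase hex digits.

676b4661425a65

Key "gkFaBZe" = 67 6b 46 61 42 5a 65 is exactly B = 7 bytes: K' = 67 6b 46 61 42 5a 65.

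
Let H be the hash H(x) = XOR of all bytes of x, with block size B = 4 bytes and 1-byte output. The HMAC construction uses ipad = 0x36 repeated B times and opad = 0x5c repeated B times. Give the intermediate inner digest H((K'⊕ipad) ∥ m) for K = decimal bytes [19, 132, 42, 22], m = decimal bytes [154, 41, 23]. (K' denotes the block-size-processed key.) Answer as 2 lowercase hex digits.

Key decimal bytes [19, 132, 42, 22] = 13 84 2a 16 is exactly B = 4 bytes: K' = 13 84 2a 16.
K' ⊕ ipad = 25 b2 1c 20.
Inner input = 25 b2 1c 20 ∥ 9a 29 17.
Inner hash: XOR 25⊕b2⊕1c⊕20⊕9a⊕29⊕17 = 0f.

0f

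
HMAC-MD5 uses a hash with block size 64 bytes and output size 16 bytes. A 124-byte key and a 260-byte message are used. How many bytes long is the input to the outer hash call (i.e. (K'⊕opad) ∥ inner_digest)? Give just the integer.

80

Key is 124 > 64 bytes, so it is hashed to 16 bytes then zero-padded to 64: |K'| = 64.
Outer input = (K'⊕opad) ∥ H(inner) → 64 + 16 = 80 bytes.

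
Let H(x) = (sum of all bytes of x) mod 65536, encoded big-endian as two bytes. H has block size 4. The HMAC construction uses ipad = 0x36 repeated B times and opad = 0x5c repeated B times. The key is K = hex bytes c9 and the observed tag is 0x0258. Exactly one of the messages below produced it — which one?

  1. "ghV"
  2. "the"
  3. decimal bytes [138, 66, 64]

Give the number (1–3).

3

Key hex bytes c9 is 1 byte ≤ B = 4; zero-pad to 4 bytes: K' = c9 00 00 00.
K' ⊕ ipad = ff 36 36 36; K' ⊕ opad = 95 5c 5c 5c.
m1: inner = H(ff 36 36 36 67 68 56) = 02 c6; tag = H(95 5c 5c 5c 02 c6) = 0271
m2: inner = H(ff 36 36 36 74 68 65) = 02 e2; tag = H(95 5c 5c 5c 02 e2) = 028d
m3: inner = H(ff 36 36 36 8a 42 40) = 02 ad; tag = H(95 5c 5c 5c 02 ad) = 0258 ← matches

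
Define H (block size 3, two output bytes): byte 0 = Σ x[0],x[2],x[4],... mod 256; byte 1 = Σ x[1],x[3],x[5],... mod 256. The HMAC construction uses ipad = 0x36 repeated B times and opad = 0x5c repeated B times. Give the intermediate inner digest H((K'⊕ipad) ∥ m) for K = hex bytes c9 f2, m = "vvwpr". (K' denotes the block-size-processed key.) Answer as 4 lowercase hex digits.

Key hex bytes c9 f2 is 2 bytes ≤ B = 3; zero-pad to 3 bytes: K' = c9 f2 00.
K' ⊕ ipad = ff c4 36.
Inner input = ff c4 36 ∥ 76 76 77 70 72.
Inner hash: even-index sum = 539 mod 256 = 27; odd-index sum = 547 mod 256 = 35 → 1b 23.

1b23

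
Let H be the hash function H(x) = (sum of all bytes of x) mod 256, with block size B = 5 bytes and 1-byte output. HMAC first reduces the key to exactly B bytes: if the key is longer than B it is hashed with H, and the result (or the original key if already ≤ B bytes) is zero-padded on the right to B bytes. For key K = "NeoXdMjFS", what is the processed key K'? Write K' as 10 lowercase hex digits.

|K| = 9 > B = 5, so first hash the key.
H(K): sum = 78+101+111+88+100+77+106+70+83 = 814; mod 256 = 46 → 2e.
Zero-pad H(K) = 2e to 5 bytes: K' = 2e 00 00 00 00.

2e00000000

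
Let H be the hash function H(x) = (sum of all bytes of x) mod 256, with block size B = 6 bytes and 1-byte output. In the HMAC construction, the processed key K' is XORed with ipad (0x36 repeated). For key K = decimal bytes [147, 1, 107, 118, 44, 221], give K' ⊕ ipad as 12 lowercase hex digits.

Key decimal bytes [147, 1, 107, 118, 44, 221] = 93 01 6b 76 2c dd is exactly B = 6 bytes: K' = 93 01 6b 76 2c dd.
XOR each byte with 0x36: 93⊕36=a5, 01⊕36=37, 6b⊕36=5d, 76⊕36=40, 2c⊕36=1a, dd⊕36=eb.

a5375d401aeb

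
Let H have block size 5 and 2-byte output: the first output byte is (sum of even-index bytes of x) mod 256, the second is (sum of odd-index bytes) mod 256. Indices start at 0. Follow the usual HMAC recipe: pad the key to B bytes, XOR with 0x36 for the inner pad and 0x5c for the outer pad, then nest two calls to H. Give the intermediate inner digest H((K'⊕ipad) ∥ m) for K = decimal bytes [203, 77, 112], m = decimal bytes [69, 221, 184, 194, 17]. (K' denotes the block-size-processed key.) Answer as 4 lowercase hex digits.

Key decimal bytes [203, 77, 112] = cb 4d 70 is 3 bytes ≤ B = 5; zero-pad to 5 bytes: K' = cb 4d 70 00 00.
K' ⊕ ipad = fd 7b 46 36 36.
Inner input = fd 7b 46 36 36 ∥ 45 dd b8 c2 11.
Inner hash: even-index sum = 792 mod 256 = 24; odd-index sum = 447 mod 256 = 191 → 18 bf.

18bf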